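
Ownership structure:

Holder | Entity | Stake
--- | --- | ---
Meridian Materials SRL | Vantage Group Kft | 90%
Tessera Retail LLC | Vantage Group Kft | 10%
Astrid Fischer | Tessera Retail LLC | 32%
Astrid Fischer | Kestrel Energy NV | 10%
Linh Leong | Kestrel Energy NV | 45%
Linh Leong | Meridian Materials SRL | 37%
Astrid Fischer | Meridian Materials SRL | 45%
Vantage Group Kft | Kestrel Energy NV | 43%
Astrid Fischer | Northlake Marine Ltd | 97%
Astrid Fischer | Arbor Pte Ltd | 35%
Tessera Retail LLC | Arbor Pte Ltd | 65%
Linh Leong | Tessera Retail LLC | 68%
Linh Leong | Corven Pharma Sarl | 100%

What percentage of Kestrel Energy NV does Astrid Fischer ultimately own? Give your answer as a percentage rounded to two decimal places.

28.79%

Astrid reaches Kestrel along 3 paths.
Direct stake: 10% = 10%.
Via Meridian → Vantage: 45% × 90% × 43% = 17.415%.
Via Tessera → Vantage: 32% × 10% × 43% = 1.376%.
Total: 10% + 17.415% + 1.376% = 28.791%.
Rounded: 28.79%.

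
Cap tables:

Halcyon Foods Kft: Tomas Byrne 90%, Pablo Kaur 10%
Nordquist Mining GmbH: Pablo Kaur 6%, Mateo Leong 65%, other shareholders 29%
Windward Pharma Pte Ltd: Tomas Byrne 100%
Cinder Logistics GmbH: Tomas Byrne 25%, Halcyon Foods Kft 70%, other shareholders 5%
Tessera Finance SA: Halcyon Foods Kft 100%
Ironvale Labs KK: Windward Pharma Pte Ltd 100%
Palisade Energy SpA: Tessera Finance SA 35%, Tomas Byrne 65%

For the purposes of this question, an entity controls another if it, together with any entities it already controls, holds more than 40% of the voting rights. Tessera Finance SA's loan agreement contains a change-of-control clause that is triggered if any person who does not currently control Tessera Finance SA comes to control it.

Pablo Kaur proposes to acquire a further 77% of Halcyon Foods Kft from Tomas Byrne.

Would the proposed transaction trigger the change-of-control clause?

The purchase adds only to Pablo's holdings (Tomas's stake shrinks), so Pablo is the only person who could newly come to control Tessera.
Pablo's largest direct stake is 10% in Halcyon, which does not meet the threshold, so Pablo controls no company.
Neither Pablo nor any entity Pablo controls holds any voting interest in Tessera.
So before the transaction, Pablo does not control Tessera.
After the purchase, Pablo's direct stake in Halcyon rises to 10% + 77% = 87%, and Tomas's stake falls to 13%.
Pablo holds 87% of Halcyon, so Pablo controls Halcyon.
Halcyon holds 100% of Tessera, so Pablo controls Tessera.
Pablo did not control Tessera before and does after, so the clause is triggered.

Yes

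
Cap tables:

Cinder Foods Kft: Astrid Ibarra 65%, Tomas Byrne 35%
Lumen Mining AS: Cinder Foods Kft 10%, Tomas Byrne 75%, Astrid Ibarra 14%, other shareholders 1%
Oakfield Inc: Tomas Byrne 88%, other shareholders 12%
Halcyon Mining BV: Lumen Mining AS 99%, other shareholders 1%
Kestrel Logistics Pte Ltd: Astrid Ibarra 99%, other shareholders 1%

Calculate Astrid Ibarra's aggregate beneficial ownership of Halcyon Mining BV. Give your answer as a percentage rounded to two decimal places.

20.30%

Astrid reaches Halcyon along 2 paths.
Via Cinder → Lumen: 65% × 10% × 99% = 6.435%.
Via Lumen: 14% × 99% = 13.86%.
Total: 6.435% + 13.86% = 20.295%.
Rounded: 20.30%.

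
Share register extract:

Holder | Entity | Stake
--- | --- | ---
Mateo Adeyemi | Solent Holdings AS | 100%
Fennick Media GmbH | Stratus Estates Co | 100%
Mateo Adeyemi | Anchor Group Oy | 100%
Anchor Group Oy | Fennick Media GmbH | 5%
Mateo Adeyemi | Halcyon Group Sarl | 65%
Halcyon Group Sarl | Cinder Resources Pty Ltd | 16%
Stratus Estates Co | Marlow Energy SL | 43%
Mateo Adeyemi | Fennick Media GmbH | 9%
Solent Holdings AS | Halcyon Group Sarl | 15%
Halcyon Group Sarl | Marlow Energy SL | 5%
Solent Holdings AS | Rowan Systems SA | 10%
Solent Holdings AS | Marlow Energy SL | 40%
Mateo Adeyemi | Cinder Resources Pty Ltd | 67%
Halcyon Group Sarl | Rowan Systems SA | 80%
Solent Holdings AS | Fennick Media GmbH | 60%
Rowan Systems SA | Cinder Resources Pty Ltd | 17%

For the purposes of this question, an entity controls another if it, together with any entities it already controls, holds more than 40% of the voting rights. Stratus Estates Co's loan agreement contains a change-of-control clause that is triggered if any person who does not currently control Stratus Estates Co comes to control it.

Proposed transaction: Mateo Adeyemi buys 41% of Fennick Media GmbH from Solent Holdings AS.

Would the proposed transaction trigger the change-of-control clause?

No

The purchase adds only to Mateo's holdings (Solent's stake shrinks), so Mateo is the only person who could newly come to control Stratus.
Mateo holds 100% of Anchor, so Mateo controls Anchor.
Mateo holds 100% of Solent, so Mateo controls Solent.
Solent and Mateo and Anchor together hold 60% + 9% + 5% = 74% of Fennick, so Mateo controls Fennick.
Fennick holds 100% of Stratus, so Mateo controls Stratus.
So Mateo already controls Stratus before the transaction.
After the purchase, Mateo's direct stake in Fennick rises to 9% + 41% = 50%, and Solent's stake falls to 19%.
Mateo controlled Stratus already, so this is not a new person acquiring control; every other person's position is unchanged or reduced.
No new person acquires control, so the clause is not triggered.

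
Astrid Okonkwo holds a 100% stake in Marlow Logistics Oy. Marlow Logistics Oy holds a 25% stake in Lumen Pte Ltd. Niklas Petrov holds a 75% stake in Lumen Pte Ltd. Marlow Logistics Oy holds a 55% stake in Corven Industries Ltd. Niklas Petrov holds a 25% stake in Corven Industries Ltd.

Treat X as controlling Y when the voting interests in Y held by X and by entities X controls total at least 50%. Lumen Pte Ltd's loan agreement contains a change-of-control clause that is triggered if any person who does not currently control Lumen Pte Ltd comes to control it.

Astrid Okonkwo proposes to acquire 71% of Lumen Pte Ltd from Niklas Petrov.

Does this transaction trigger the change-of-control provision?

The purchase adds only to Astrid's holdings (Niklas's stake shrinks), so Astrid is the only person who could newly come to control Lumen.
Astrid holds 100% of Marlow, so Astrid controls Marlow.
Marlow holds 55% of Corven, so Astrid controls Corven.
In Lumen, Astrid's side holds only 25%, not ≥ 50%.
So before the transaction, Astrid does not control Lumen.
After the purchase, Astrid holds 71% of Lumen directly, and Niklas's stake falls to 4%.
Marlow and Astrid together hold 25% + 71% = 96% of Lumen, so Astrid controls Lumen.
Astrid did not control Lumen before and does after, so the clause is triggered.

Yes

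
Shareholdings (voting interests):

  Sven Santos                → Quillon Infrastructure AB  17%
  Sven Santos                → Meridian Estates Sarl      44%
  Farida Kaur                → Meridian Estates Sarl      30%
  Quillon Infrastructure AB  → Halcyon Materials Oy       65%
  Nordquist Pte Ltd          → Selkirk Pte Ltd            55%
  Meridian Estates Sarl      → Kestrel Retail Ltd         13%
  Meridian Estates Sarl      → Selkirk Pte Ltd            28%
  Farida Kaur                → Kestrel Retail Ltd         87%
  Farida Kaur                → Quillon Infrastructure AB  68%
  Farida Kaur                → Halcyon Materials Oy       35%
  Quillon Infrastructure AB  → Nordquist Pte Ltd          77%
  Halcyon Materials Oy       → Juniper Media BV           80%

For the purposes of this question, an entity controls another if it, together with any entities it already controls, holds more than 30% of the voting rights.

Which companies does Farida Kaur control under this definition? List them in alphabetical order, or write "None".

Farida holds 68% of Quillon, so Farida controls Quillon.
Quillon holds 77% of Nordquist, so Farida controls Nordquist.
Quillon and Farida together hold 65% + 35% = 100% of Halcyon, so Farida controls Halcyon.
Farida holds 87% of Kestrel, so Farida controls Kestrel.
Halcyon holds 80% of Juniper, so Farida controls Juniper.
Nordquist holds 55% of Selkirk, so Farida controls Selkirk.
No other company's threshold is met.

Halcyon Materials Oy, Juniper Media BV, Kestrel Retail Ltd, Nordquist Pte Ltd, Quillon Infrastructure AB, Selkirk Pte Ltd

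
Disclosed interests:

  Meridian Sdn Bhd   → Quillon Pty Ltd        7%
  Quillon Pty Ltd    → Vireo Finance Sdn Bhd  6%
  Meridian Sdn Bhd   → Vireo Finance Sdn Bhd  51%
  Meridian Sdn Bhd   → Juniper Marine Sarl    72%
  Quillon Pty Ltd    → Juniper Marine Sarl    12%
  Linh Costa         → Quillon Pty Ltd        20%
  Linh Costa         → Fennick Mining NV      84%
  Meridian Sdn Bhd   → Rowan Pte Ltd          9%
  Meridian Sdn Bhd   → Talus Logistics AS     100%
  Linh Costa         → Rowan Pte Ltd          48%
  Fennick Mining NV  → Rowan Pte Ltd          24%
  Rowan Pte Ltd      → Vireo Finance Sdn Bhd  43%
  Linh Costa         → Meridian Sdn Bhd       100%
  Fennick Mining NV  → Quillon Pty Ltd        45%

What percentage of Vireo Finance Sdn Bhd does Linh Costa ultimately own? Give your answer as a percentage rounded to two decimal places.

88.07%

Linh reaches Vireo along 7 paths.
Via Rowan: 48% × 43% = 20.64%.
Via Fennick → Rowan: 84% × 24% × 43% = 8.6688%.
Via Meridian → Rowan: 100% × 9% × 43% = 3.87%.
Via Meridian: 100% × 51% = 51%.
Via Fennick → Quillon: 84% × 45% × 6% = 2.268%.
Via Meridian → Quillon: 100% × 7% × 6% = 0.42%.
Via Quillon: 20% × 6% = 1.2%.
Total: 20.64% + 8.6688% + 3.87% + 51% + 2.268% + 0.42% + 1.2% = 88.0668%.
Rounded: 88.07%.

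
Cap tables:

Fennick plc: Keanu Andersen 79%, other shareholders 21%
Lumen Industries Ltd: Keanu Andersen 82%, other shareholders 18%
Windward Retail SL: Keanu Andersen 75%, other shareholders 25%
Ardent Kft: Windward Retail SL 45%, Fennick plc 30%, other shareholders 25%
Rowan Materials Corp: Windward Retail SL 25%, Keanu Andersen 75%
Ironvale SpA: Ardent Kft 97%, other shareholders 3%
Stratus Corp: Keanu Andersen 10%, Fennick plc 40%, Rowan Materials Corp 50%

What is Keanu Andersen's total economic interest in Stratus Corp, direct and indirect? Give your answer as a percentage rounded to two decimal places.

88.48%

Keanu reaches Stratus along 4 paths.
Direct stake: 10% = 10%.
Via Fennick: 79% × 40% = 31.6%.
Via Windward → Rowan: 75% × 25% × 50% = 9.375%.
Via Rowan: 75% × 50% = 37.5%.
Total: 10% + 31.6% + 9.375% + 37.5% = 88.475%.
Rounded: 88.48%.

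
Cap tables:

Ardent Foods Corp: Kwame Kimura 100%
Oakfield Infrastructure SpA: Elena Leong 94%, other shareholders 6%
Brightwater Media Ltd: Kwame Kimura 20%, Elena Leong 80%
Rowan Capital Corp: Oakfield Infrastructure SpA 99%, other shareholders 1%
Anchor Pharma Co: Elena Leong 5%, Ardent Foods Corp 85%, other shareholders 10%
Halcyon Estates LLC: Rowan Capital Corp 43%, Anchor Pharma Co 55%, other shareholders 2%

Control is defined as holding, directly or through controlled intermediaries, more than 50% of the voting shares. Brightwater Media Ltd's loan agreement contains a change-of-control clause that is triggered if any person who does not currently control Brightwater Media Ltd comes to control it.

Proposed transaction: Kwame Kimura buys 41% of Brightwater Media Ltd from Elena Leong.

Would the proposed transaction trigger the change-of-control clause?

The purchase adds only to Kwame's holdings (Elena's stake shrinks), so Kwame is the only person who could newly come to control Brightwater.
Kwame holds 100% of Ardent, so Kwame controls Ardent.
Ardent holds 85% of Anchor, so Kwame controls Anchor.
Anchor holds 55% of Halcyon, so Kwame controls Halcyon.
In Brightwater, Kwame's side holds only 20%, not > 50%.
So before the transaction, Kwame does not control Brightwater.
After the purchase, Kwame's direct stake in Brightwater rises to 20% + 41% = 61%, and Elena's stake falls to 39%.
Kwame holds 61% of Brightwater, so Kwame controls Brightwater.
Kwame did not control Brightwater before and does after, so the clause is triggered.

Yes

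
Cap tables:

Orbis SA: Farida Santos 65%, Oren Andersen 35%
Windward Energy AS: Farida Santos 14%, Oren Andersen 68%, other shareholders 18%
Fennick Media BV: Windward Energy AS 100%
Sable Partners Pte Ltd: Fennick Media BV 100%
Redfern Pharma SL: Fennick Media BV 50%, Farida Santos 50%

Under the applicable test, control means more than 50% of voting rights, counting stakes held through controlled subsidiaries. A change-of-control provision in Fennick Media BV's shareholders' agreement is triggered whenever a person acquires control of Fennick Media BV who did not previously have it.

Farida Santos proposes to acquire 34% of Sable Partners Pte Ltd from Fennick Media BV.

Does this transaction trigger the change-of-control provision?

No

The purchase adds only to Farida's holdings (Fennick's stake shrinks), so Farida is the only person who could newly come to control Fennick.
Farida holds 65% of Orbis, so Farida controls Orbis.
Neither Farida nor any entity Farida controls holds any voting interest in Fennick.
So before the transaction, Farida does not control Fennick.
After the purchase, Farida holds 34% of Sable directly, and Fennick's stake falls to 66%.
Farida's side now holds 34% of Sable, not > 50%, so Farida still does not control Sable.
After the transaction, neither Farida nor any entity Farida controls holds a voting interest in Fennick, so Farida still does not control it.
No new person acquires control, so the clause is not triggered.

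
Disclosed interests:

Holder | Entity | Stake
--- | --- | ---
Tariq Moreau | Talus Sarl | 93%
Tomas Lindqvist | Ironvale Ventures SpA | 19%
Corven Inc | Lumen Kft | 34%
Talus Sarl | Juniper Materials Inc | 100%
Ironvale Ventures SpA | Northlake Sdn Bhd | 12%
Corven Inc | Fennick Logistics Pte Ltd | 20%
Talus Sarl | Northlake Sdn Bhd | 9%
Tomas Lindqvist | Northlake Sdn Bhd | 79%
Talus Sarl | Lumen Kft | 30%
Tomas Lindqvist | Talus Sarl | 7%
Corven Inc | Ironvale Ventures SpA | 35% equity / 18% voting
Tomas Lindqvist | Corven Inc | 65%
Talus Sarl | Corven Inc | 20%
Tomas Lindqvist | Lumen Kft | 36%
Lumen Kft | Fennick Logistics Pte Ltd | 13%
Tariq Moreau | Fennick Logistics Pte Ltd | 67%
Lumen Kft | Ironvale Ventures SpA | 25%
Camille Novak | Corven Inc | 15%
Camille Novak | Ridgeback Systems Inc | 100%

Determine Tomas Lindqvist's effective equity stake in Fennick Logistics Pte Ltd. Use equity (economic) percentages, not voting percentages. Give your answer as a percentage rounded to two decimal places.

Tomas reaches Fennick along 6 paths.
Via Lumen: 36% × 13% = 4.68%.
Via Talus → Corven → Lumen: 7% × 20% × 34% × 13% = 0.06188%.
Via Corven → Lumen: 65% × 34% × 13% = 2.873%.
Via Talus → Lumen: 7% × 30% × 13% = 0.273%.
Via Talus → Corven: 7% × 20% × 20% = 0.28%.
Via Corven: 65% × 20% = 13%.
Total: 4.68% + 0.06188% + 2.873% + 0.273% + 0.28% + 13% = 21.16788%.
Rounded: 21.17%.

21.17%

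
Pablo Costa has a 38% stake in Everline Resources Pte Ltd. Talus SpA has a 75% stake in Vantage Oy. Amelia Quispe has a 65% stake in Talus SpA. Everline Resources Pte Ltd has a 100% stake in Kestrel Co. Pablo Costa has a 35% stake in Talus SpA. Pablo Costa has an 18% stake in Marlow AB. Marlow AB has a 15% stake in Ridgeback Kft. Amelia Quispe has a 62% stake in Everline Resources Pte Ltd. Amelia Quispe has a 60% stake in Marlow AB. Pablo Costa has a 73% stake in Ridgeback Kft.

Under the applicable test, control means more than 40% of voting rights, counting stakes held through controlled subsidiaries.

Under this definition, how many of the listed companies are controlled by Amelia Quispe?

Amelia holds 62% of Everline, so Amelia controls Everline.
Amelia holds 65% of Talus, so Amelia controls Talus.
Amelia holds 60% of Marlow, so Amelia controls Marlow.
Talus holds 75% of Vantage, so Amelia controls Vantage.
Everline holds 100% of Kestrel, so Amelia controls Kestrel.
No other company's threshold is met.
Amelia controls 5 companies.

5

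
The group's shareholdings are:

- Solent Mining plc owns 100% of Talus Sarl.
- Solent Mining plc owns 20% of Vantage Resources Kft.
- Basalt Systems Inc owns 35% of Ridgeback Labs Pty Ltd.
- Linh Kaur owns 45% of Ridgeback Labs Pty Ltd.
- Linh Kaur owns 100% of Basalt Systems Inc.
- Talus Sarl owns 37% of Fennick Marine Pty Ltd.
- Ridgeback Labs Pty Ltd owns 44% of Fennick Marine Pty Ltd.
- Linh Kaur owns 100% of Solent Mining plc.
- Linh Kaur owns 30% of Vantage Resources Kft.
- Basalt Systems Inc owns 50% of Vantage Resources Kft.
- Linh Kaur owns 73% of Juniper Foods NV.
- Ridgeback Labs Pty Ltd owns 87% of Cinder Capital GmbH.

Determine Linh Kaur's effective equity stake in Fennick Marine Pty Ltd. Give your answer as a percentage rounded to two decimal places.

Linh reaches Fennick along 3 paths.
Via Basalt → Ridgeback: 100% × 35% × 44% = 15.4%.
Via Ridgeback: 45% × 44% = 19.8%.
Via Solent → Talus: 100% × 100% × 37% = 37%.
Total: 15.4% + 19.8% + 37% = 72.2%.
Rounded: 72.20%.

72.20%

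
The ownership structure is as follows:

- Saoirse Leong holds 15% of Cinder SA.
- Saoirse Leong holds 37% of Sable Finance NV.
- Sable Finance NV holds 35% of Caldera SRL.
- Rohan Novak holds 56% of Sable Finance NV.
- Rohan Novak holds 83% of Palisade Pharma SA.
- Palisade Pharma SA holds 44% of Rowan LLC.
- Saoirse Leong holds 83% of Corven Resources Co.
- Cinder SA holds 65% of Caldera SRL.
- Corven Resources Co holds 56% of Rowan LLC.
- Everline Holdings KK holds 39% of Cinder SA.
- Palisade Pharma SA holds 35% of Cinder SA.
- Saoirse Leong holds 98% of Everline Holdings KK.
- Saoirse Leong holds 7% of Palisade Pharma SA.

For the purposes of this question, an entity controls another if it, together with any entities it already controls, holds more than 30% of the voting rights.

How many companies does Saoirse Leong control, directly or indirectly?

Saoirse holds 37% of Sable, so Saoirse controls Sable.
Saoirse holds 83% of Corven, so Saoirse controls Corven.
Saoirse holds 98% of Everline, so Saoirse controls Everline.
Saoirse and Everline together hold 15% + 39% = 54% of Cinder, so Saoirse controls Cinder.
Corven holds 56% of Rowan, so Saoirse controls Rowan.
Sable and Cinder together hold 35% + 65% = 100% of Caldera, so Saoirse controls Caldera.
No other company's threshold is met.
Saoirse controls 6 companies.

6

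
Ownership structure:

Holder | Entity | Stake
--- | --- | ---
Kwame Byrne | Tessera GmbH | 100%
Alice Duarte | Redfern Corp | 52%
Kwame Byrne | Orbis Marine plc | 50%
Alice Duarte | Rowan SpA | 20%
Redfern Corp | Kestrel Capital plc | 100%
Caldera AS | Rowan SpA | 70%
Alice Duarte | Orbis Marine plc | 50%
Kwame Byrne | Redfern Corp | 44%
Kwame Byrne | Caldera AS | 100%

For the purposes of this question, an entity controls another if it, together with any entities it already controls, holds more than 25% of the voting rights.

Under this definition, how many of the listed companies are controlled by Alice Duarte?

3

Alice holds 50% of Orbis, so Alice controls Orbis.
Alice holds 52% of Redfern, so Alice controls Redfern.
Redfern holds 100% of Kestrel, so Alice controls Kestrel.
No other company's threshold is met.
Alice controls 3 companies.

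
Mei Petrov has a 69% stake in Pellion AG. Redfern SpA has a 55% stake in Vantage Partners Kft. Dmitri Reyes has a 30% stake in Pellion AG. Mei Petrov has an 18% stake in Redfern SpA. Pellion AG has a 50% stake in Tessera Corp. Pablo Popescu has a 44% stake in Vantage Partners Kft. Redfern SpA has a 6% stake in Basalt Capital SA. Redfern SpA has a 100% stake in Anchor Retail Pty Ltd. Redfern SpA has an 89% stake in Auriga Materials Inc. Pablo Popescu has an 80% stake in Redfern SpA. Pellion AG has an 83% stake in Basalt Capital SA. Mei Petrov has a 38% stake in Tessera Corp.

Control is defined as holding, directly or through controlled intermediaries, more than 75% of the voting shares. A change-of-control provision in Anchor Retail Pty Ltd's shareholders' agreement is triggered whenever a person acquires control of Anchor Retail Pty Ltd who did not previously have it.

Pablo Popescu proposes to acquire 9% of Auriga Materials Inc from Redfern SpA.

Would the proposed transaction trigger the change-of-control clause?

The purchase adds only to Pablo's holdings (Redfern's stake shrinks), so Pablo is the only person who could newly come to control Anchor.
Pablo holds 80% of Redfern, so Pablo controls Redfern.
Redfern holds 100% of Anchor, so Pablo controls Anchor.
So Pablo already controls Anchor before the transaction.
After the purchase, Pablo holds 9% of Auriga directly, and Redfern's stake falls to 80%.
Pablo controlled Anchor already, so this is not a new person acquiring control; every other person's position is unchanged or reduced.
No new person acquires control, so the clause is not triggered.

No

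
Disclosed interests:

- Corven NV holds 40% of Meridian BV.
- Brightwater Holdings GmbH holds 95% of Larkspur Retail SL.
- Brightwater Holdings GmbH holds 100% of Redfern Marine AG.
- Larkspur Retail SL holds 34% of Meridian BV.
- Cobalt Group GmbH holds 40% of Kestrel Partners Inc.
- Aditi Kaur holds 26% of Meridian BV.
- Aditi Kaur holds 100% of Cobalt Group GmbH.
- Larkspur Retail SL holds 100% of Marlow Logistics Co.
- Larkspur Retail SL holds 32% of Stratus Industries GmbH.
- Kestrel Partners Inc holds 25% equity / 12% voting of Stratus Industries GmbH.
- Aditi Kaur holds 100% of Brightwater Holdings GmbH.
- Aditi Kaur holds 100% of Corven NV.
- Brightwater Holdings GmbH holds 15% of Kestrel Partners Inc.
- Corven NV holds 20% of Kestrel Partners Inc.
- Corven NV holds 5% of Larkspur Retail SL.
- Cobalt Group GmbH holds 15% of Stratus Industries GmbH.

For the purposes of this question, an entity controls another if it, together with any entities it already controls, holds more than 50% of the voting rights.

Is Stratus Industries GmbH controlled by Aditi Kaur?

Yes

Aditi holds 100% of Cobalt, so Aditi controls Cobalt.
Aditi holds 100% of Corven, so Aditi controls Corven.
Aditi holds 100% of Brightwater, so Aditi controls Brightwater.
Cobalt and Corven and Brightwater together hold 40% + 20% + 15% = 75% of Kestrel, so Aditi controls Kestrel.
Brightwater and Corven together hold 95% + 5% = 100% of Larkspur, so Aditi controls Larkspur.
Kestrel and Cobalt and Larkspur together hold 12% + 15% + 32% = 59% of Stratus, so Aditi controls Stratus.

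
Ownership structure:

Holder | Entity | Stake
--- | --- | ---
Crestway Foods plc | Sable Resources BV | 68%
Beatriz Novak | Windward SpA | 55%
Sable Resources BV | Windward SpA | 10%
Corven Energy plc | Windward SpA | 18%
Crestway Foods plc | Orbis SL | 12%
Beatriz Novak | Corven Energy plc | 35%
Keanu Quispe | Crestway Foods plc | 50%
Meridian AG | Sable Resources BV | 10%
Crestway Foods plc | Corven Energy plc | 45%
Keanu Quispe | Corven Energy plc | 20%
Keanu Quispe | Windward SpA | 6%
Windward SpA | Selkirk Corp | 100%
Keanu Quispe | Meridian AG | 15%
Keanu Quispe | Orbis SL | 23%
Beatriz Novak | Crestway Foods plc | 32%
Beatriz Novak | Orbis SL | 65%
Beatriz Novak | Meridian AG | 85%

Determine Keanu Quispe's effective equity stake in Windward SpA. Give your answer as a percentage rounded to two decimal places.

17.20%

Keanu reaches Windward along 5 paths.
Via Meridian → Sable: 15% × 10% × 10% = 0.15%.
Via Crestway → Sable: 50% × 68% × 10% = 3.4%.
Via Corven: 20% × 18% = 3.6%.
Via Crestway → Corven: 50% × 45% × 18% = 4.05%.
Direct stake: 6% = 6%.
Total: 0.15% + 3.4% + 3.6% + 4.05% + 6% = 17.2%.
Rounded: 17.20%.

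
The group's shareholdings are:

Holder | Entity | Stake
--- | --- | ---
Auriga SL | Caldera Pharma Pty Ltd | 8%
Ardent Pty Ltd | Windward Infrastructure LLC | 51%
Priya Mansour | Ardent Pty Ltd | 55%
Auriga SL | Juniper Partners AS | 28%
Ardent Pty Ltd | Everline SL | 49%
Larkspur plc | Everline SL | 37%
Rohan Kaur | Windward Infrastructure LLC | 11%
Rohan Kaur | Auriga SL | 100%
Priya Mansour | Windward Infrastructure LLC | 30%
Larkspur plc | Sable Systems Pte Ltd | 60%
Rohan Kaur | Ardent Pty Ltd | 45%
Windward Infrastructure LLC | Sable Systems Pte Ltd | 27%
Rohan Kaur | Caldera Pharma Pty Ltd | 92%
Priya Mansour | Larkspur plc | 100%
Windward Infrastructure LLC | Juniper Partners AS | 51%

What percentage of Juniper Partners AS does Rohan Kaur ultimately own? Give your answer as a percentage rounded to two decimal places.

45.31%

Rohan reaches Juniper along 3 paths.
Via Auriga: 100% × 28% = 28%.
Via Ardent → Windward: 45% × 51% × 51% = 11.7045%.
Via Windward: 11% × 51% = 5.61%.
Total: 28% + 11.7045% + 5.61% = 45.3145%.
Rounded: 45.31%.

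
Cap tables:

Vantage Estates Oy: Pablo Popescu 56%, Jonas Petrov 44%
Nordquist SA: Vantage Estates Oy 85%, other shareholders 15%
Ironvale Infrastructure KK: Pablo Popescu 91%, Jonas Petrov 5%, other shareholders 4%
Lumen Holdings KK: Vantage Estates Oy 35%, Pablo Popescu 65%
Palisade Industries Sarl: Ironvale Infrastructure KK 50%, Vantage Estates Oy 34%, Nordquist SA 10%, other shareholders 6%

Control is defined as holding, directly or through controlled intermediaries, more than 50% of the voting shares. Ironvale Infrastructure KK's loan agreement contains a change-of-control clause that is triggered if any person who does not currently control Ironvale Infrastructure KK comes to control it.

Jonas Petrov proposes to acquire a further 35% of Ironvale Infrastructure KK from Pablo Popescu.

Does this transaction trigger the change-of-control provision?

The purchase adds only to Jonas's holdings (Pablo's stake shrinks), so Jonas is the only person who could newly come to control Ironvale.
Jonas's largest direct stake is 44% in Vantage, which does not meet the threshold, so Jonas controls no company.
In Ironvale, Jonas's side holds only 5%, not > 50%.
So before the transaction, Jonas does not control Ironvale.
After the purchase, Jonas's direct stake in Ironvale rises to 5% + 35% = 40%, and Pablo's stake falls to 56%.
After the transaction, Jonas's side holds 40% of Ironvale, not > 50%, so Jonas still does not control Ironvale.
No new person acquires control, so the clause is not triggered.

No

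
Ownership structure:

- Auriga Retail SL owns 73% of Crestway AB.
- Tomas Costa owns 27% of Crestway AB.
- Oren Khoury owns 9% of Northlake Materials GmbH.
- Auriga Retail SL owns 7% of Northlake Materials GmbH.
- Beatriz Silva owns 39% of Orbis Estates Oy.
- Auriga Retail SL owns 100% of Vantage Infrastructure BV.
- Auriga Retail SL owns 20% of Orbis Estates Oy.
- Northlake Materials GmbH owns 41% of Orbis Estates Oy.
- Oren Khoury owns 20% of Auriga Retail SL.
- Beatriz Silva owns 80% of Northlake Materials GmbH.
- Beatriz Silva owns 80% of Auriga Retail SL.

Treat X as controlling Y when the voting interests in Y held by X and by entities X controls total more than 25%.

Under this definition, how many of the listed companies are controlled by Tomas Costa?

Tomas holds 27% of Crestway, so Tomas controls Crestway.
No other company's threshold is met.
Tomas controls 1 company.

1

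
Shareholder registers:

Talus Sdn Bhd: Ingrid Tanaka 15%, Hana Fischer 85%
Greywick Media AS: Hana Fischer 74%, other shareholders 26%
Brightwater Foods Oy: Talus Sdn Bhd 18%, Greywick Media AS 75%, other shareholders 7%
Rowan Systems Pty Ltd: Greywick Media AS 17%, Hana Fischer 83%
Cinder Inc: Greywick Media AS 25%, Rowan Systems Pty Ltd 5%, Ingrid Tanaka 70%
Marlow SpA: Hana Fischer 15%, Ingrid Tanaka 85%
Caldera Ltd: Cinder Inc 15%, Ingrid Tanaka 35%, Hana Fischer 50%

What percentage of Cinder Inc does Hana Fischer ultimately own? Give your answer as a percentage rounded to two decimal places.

Hana reaches Cinder along 3 paths.
Via Greywick: 74% × 25% = 18.5%.
Via Greywick → Rowan: 74% × 17% × 5% = 0.629%.
Via Rowan: 83% × 5% = 4.15%.
Total: 18.5% + 0.629% + 4.15% = 23.279%.
Rounded: 23.28%.

23.28%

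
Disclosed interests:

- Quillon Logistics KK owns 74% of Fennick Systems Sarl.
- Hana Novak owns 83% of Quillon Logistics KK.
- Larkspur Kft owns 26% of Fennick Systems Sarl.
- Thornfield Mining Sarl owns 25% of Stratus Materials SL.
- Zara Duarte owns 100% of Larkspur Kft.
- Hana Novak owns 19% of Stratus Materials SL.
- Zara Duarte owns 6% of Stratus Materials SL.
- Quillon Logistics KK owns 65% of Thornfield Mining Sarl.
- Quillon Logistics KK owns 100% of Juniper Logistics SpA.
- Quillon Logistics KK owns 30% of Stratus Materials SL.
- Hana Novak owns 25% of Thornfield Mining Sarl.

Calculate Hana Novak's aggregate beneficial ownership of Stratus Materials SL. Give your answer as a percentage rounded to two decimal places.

63.64%

Hana reaches Stratus along 4 paths.
Direct stake: 19% = 19%.
Via Quillon → Thornfield: 83% × 65% × 25% = 13.4875%.
Via Thornfield: 25% × 25% = 6.25%.
Via Quillon: 83% × 30% = 24.9%.
Total: 19% + 13.4875% + 6.25% + 24.9% = 63.6375%.
Rounded: 63.64%.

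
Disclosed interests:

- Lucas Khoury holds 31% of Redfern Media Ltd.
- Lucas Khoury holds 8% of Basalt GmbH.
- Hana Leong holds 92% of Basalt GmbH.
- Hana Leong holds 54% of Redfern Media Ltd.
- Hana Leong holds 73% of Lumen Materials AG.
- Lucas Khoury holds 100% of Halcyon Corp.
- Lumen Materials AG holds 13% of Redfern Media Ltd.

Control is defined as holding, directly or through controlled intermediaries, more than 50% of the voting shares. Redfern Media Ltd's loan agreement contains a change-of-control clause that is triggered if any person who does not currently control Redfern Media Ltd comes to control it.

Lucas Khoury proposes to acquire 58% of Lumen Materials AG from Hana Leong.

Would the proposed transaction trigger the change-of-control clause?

The purchase adds only to Lucas's holdings (Hana's stake shrinks), so Lucas is the only person who could newly come to control Redfern.
Lucas holds 100% of Halcyon, so Lucas controls Halcyon.
In Redfern, Lucas's side holds only 31%, not > 50%.
So before the transaction, Lucas does not control Redfern.
After the purchase, Lucas holds 58% of Lumen directly, and Hana's stake falls to 15%.
Lucas holds 58% of Lumen, so Lucas controls Lumen.
After the transaction, Lucas's side holds 31% + 13% = 44% of Redfern, not > 50%, so Lucas still does not control Redfern.
No new person acquires control, so the clause is not triggered.

No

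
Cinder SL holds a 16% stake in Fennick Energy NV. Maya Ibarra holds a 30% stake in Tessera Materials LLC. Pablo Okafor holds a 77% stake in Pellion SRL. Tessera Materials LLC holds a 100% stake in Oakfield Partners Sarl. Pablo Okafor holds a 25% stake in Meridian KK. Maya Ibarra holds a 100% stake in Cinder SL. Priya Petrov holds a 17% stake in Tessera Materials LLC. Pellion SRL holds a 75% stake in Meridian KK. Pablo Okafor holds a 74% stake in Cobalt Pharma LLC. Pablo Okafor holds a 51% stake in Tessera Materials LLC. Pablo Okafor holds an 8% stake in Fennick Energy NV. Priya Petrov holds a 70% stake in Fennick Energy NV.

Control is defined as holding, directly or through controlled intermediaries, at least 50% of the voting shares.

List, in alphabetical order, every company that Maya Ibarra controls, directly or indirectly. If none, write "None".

Cinder SL

Maya holds 100% of Cinder, so Maya controls Cinder.
No other company's threshold is met.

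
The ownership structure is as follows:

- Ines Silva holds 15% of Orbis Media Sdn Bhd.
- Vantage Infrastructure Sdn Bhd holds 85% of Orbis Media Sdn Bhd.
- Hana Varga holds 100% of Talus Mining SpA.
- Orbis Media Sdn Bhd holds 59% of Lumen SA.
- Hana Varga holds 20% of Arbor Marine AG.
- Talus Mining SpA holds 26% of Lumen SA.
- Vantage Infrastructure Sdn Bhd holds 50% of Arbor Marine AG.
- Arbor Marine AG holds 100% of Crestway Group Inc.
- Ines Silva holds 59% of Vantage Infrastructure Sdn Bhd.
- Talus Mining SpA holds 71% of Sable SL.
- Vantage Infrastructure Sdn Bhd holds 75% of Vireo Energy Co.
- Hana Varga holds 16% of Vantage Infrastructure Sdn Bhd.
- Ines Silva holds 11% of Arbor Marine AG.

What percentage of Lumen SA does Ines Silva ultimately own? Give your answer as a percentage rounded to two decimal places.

Ines reaches Lumen along 2 paths.
Via Orbis: 15% × 59% = 8.85%.
Via Vantage → Orbis: 59% × 85% × 59% = 29.5885%.
Total: 8.85% + 29.5885% = 38.4385%.
Rounded: 38.44%.

38.44%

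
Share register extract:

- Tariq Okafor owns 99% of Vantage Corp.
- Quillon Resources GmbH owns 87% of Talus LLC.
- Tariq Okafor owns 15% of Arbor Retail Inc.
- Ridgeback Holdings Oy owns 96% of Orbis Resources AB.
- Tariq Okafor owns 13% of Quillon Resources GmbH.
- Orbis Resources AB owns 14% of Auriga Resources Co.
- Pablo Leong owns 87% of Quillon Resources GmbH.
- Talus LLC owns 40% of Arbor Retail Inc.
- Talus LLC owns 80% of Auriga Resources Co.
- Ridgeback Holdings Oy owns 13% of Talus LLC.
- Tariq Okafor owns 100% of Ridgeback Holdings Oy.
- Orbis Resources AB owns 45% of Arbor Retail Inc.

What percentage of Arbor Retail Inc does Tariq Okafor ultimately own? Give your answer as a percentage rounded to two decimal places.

67.92%

Tariq reaches Arbor along 4 paths.
Via Quillon → Talus: 13% × 87% × 40% = 4.524%.
Via Ridgeback → Talus: 100% × 13% × 40% = 5.2%.
Direct stake: 15% = 15%.
Via Ridgeback → Orbis: 100% × 96% × 45% = 43.2%.
Total: 4.524% + 5.2% + 15% + 43.2% = 67.924%.
Rounded: 67.92%.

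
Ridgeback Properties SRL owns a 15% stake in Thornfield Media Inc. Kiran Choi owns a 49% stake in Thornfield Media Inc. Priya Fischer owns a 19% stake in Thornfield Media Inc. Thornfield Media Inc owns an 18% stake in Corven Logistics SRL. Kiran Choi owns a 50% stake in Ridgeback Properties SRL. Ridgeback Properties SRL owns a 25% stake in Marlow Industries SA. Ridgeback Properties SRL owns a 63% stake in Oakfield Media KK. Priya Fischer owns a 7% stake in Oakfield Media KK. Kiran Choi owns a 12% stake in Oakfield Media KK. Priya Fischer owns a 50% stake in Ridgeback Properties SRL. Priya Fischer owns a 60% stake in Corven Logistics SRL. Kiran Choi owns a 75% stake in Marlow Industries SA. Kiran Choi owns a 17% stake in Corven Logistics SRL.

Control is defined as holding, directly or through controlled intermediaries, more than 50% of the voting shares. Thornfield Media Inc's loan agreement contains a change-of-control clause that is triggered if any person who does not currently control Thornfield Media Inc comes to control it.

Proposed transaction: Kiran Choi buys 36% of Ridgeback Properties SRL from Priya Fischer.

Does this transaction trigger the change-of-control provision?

The purchase adds only to Kiran's holdings (Priya's stake shrinks), so Kiran is the only person who could newly come to control Thornfield.
Kiran holds 75% of Marlow, so Kiran controls Marlow.
In Thornfield, Kiran's side holds only 49%, not > 50%.
So before the transaction, Kiran does not control Thornfield.
After the purchase, Kiran's direct stake in Ridgeback rises to 50% + 36% = 86%, and Priya's stake falls to 14%.
Kiran holds 86% of Ridgeback, so Kiran controls Ridgeback.
Ridgeback and Kiran together hold 15% + 49% = 64% of Thornfield, so Kiran controls Thornfield.
Kiran did not control Thornfield before and does after, so the clause is triggered.

Yes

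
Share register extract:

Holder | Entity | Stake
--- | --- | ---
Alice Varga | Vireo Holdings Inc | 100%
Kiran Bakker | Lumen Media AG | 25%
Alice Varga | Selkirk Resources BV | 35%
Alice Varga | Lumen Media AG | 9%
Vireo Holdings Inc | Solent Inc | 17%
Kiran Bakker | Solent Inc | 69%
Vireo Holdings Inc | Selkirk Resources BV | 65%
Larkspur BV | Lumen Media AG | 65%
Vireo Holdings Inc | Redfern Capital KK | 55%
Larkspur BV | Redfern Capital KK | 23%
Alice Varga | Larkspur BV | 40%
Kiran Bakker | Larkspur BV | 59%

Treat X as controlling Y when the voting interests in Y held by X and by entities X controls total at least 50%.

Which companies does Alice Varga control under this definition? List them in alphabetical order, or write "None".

Alice holds 100% of Vireo, so Alice controls Vireo.
Alice and Vireo together hold 35% + 65% = 100% of Selkirk, so Alice controls Selkirk.
Vireo holds 55% of Redfern, so Alice controls Redfern.
No other company's threshold is met.

Redfern Capital KK, Selkirk Resources BV, Vireo Holdings Inc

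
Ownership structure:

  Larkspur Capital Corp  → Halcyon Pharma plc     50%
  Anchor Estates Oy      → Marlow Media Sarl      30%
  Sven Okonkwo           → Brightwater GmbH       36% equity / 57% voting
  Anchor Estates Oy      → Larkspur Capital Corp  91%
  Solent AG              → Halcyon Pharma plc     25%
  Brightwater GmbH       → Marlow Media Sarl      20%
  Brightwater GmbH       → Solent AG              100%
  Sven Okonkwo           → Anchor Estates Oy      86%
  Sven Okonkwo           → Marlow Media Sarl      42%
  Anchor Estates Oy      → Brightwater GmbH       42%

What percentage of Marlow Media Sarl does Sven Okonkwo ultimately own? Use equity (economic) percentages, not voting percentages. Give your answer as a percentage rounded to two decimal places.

82.22%

Sven reaches Marlow along 4 paths.
Via Anchor → Brightwater: 86% × 42% × 20% = 7.224%.
Via Brightwater: 36% × 20% = 7.2%.
Direct stake: 42% = 42%.
Via Anchor: 86% × 30% = 25.8%.
Total: 7.224% + 7.2% + 42% + 25.8% = 82.224%.
Rounded: 82.22%.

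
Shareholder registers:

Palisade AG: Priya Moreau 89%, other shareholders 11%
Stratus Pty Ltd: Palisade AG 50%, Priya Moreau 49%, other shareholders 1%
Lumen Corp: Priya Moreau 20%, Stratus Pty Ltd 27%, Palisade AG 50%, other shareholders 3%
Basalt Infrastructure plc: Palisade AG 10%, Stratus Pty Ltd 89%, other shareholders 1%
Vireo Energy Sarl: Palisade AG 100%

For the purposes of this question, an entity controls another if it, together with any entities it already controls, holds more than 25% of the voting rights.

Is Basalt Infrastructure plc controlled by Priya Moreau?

Yes

Priya holds 89% of Palisade, so Priya controls Palisade.
Palisade and Priya together hold 50% + 49% = 99% of Stratus, so Priya controls Stratus.
Palisade and Stratus together hold 10% + 89% = 99% of Basalt, so Priya controls Basalt.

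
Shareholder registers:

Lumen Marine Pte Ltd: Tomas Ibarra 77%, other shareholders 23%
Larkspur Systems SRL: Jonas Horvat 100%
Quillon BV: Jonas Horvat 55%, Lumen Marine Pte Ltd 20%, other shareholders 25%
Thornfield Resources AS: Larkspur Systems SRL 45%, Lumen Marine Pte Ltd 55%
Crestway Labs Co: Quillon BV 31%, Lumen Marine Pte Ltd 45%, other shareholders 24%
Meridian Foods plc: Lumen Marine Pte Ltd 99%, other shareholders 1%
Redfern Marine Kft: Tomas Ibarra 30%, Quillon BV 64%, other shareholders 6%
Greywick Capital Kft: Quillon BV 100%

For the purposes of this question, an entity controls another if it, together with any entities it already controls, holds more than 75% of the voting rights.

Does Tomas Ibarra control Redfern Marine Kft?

No

Tomas holds 77% of Lumen, so Tomas controls Lumen.
Lumen holds 99% of Meridian, so Tomas controls Meridian.
In Redfern, Tomas's side holds only 30%, not > 75%.
So Tomas does not control Redfern.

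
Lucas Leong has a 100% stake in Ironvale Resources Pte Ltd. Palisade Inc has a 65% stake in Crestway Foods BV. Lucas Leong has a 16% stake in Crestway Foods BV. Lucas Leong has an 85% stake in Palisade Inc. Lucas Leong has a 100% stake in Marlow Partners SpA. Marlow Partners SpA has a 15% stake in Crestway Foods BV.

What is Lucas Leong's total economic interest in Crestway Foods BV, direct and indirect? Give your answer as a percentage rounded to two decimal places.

Lucas reaches Crestway along 3 paths.
Via Palisade: 85% × 65% = 55.25%.
Via Marlow: 100% × 15% = 15%.
Direct stake: 16% = 16%.
Total: 55.25% + 15% + 16% = 86.25%.

86.25%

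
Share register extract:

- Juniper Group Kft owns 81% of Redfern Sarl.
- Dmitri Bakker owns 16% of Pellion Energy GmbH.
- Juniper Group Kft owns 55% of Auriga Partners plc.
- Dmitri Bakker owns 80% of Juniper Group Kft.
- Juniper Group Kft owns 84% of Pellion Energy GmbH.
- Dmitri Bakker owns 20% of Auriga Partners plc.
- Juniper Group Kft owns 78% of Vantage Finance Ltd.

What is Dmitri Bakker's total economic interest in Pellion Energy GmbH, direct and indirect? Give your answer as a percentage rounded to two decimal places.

83.20%

Dmitri reaches Pellion along 2 paths.
Direct stake: 16% = 16%.
Via Juniper: 80% × 84% = 67.2%.
Total: 16% + 67.2% = 83.2%.
Rounded: 83.20%.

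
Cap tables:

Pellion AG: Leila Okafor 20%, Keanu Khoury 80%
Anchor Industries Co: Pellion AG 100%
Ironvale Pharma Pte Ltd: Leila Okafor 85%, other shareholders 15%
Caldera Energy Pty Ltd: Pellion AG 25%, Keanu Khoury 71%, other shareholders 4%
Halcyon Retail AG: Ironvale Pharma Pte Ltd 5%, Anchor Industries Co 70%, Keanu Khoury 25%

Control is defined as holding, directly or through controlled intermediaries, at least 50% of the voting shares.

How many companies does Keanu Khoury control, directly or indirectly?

Keanu holds 80% of Pellion, so Keanu controls Pellion.
Pellion holds 100% of Anchor, so Keanu controls Anchor.
Pellion and Keanu together hold 25% + 71% = 96% of Caldera, so Keanu controls Caldera.
Anchor and Keanu together hold 70% + 25% = 95% of Halcyon, so Keanu controls Halcyon.
No other company's threshold is met.
Keanu controls 4 companies.

4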